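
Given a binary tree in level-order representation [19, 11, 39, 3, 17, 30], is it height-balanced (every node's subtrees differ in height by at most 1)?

Tree (level-order array): [19, 11, 39, 3, 17, 30]
Definition: a tree is height-balanced if, at every node, |h(left) - h(right)| <= 1 (empty subtree has height -1).
Bottom-up per-node check:
  node 3: h_left=-1, h_right=-1, diff=0 [OK], height=0
  node 17: h_left=-1, h_right=-1, diff=0 [OK], height=0
  node 11: h_left=0, h_right=0, diff=0 [OK], height=1
  node 30: h_left=-1, h_right=-1, diff=0 [OK], height=0
  node 39: h_left=0, h_right=-1, diff=1 [OK], height=1
  node 19: h_left=1, h_right=1, diff=0 [OK], height=2
All nodes satisfy the balance condition.
Result: Balanced


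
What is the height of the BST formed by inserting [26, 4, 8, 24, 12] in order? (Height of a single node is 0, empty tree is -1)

Insertion order: [26, 4, 8, 24, 12]
Tree (level-order array): [26, 4, None, None, 8, None, 24, 12]
Compute height bottom-up (empty subtree = -1):
  height(12) = 1 + max(-1, -1) = 0
  height(24) = 1 + max(0, -1) = 1
  height(8) = 1 + max(-1, 1) = 2
  height(4) = 1 + max(-1, 2) = 3
  height(26) = 1 + max(3, -1) = 4
Height = 4


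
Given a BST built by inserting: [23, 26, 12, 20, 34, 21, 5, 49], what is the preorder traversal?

Tree insertion order: [23, 26, 12, 20, 34, 21, 5, 49]
Tree (level-order array): [23, 12, 26, 5, 20, None, 34, None, None, None, 21, None, 49]
Preorder traversal: [23, 12, 5, 20, 21, 26, 34, 49]


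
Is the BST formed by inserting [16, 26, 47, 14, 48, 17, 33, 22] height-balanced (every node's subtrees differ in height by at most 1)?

Tree (level-order array): [16, 14, 26, None, None, 17, 47, None, 22, 33, 48]
Definition: a tree is height-balanced if, at every node, |h(left) - h(right)| <= 1 (empty subtree has height -1).
Bottom-up per-node check:
  node 14: h_left=-1, h_right=-1, diff=0 [OK], height=0
  node 22: h_left=-1, h_right=-1, diff=0 [OK], height=0
  node 17: h_left=-1, h_right=0, diff=1 [OK], height=1
  node 33: h_left=-1, h_right=-1, diff=0 [OK], height=0
  node 48: h_left=-1, h_right=-1, diff=0 [OK], height=0
  node 47: h_left=0, h_right=0, diff=0 [OK], height=1
  node 26: h_left=1, h_right=1, diff=0 [OK], height=2
  node 16: h_left=0, h_right=2, diff=2 [FAIL (|0-2|=2 > 1)], height=3
Node 16 violates the condition: |0 - 2| = 2 > 1.
Result: Not balanced


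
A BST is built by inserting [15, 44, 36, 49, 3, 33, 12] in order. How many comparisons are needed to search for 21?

Search path for 21: 15 -> 44 -> 36 -> 33
Found: False
Comparisons: 4


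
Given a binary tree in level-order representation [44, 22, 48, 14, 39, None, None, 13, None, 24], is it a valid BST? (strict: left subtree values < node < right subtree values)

Level-order array: [44, 22, 48, 14, 39, None, None, 13, None, 24]
Validate using subtree bounds (lo, hi): at each node, require lo < value < hi,
then recurse left with hi=value and right with lo=value.
Preorder trace (stopping at first violation):
  at node 44 with bounds (-inf, +inf): OK
  at node 22 with bounds (-inf, 44): OK
  at node 14 with bounds (-inf, 22): OK
  at node 13 with bounds (-inf, 14): OK
  at node 39 with bounds (22, 44): OK
  at node 24 with bounds (22, 39): OK
  at node 48 with bounds (44, +inf): OK
No violation found at any node.
Result: Valid BST


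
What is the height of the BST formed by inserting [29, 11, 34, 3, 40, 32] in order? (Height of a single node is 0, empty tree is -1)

Insertion order: [29, 11, 34, 3, 40, 32]
Tree (level-order array): [29, 11, 34, 3, None, 32, 40]
Compute height bottom-up (empty subtree = -1):
  height(3) = 1 + max(-1, -1) = 0
  height(11) = 1 + max(0, -1) = 1
  height(32) = 1 + max(-1, -1) = 0
  height(40) = 1 + max(-1, -1) = 0
  height(34) = 1 + max(0, 0) = 1
  height(29) = 1 + max(1, 1) = 2
Height = 2


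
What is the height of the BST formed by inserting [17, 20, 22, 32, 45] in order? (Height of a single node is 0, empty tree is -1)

Insertion order: [17, 20, 22, 32, 45]
Tree (level-order array): [17, None, 20, None, 22, None, 32, None, 45]
Compute height bottom-up (empty subtree = -1):
  height(45) = 1 + max(-1, -1) = 0
  height(32) = 1 + max(-1, 0) = 1
  height(22) = 1 + max(-1, 1) = 2
  height(20) = 1 + max(-1, 2) = 3
  height(17) = 1 + max(-1, 3) = 4
Height = 4


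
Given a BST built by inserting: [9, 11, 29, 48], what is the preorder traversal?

Tree insertion order: [9, 11, 29, 48]
Tree (level-order array): [9, None, 11, None, 29, None, 48]
Preorder traversal: [9, 11, 29, 48]


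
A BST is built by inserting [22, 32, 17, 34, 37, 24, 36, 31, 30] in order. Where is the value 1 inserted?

Starting tree (level order): [22, 17, 32, None, None, 24, 34, None, 31, None, 37, 30, None, 36]
Insertion path: 22 -> 17
Result: insert 1 as left child of 17
Final tree (level order): [22, 17, 32, 1, None, 24, 34, None, None, None, 31, None, 37, 30, None, 36]


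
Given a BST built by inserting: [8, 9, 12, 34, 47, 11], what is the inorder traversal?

Tree insertion order: [8, 9, 12, 34, 47, 11]
Tree (level-order array): [8, None, 9, None, 12, 11, 34, None, None, None, 47]
Inorder traversal: [8, 9, 11, 12, 34, 47]


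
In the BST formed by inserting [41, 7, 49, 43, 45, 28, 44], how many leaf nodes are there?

Tree built from: [41, 7, 49, 43, 45, 28, 44]
Tree (level-order array): [41, 7, 49, None, 28, 43, None, None, None, None, 45, 44]
Rule: A leaf has 0 children.
Per-node child counts:
  node 41: 2 child(ren)
  node 7: 1 child(ren)
  node 28: 0 child(ren)
  node 49: 1 child(ren)
  node 43: 1 child(ren)
  node 45: 1 child(ren)
  node 44: 0 child(ren)
Matching nodes: [28, 44]
Count of leaf nodes: 2


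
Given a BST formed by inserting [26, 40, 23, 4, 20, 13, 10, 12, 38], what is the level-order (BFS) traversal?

Tree insertion order: [26, 40, 23, 4, 20, 13, 10, 12, 38]
Tree (level-order array): [26, 23, 40, 4, None, 38, None, None, 20, None, None, 13, None, 10, None, None, 12]
BFS from the root, enqueuing left then right child of each popped node:
  queue [26] -> pop 26, enqueue [23, 40], visited so far: [26]
  queue [23, 40] -> pop 23, enqueue [4], visited so far: [26, 23]
  queue [40, 4] -> pop 40, enqueue [38], visited so far: [26, 23, 40]
  queue [4, 38] -> pop 4, enqueue [20], visited so far: [26, 23, 40, 4]
  queue [38, 20] -> pop 38, enqueue [none], visited so far: [26, 23, 40, 4, 38]
  queue [20] -> pop 20, enqueue [13], visited so far: [26, 23, 40, 4, 38, 20]
  queue [13] -> pop 13, enqueue [10], visited so far: [26, 23, 40, 4, 38, 20, 13]
  queue [10] -> pop 10, enqueue [12], visited so far: [26, 23, 40, 4, 38, 20, 13, 10]
  queue [12] -> pop 12, enqueue [none], visited so far: [26, 23, 40, 4, 38, 20, 13, 10, 12]
Result: [26, 23, 40, 4, 38, 20, 13, 10, 12]


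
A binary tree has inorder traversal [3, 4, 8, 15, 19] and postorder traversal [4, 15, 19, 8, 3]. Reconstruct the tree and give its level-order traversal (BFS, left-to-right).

Inorder:   [3, 4, 8, 15, 19]
Postorder: [4, 15, 19, 8, 3]
Algorithm: postorder visits root last, so walk postorder right-to-left;
each value is the root of the current inorder slice — split it at that
value, recurse on the right subtree first, then the left.
Recursive splits:
  root=3; inorder splits into left=[], right=[4, 8, 15, 19]
  root=8; inorder splits into left=[4], right=[15, 19]
  root=19; inorder splits into left=[15], right=[]
  root=15; inorder splits into left=[], right=[]
  root=4; inorder splits into left=[], right=[]
Reconstructed level-order: [3, 8, 4, 19, 15]


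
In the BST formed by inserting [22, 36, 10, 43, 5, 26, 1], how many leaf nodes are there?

Tree built from: [22, 36, 10, 43, 5, 26, 1]
Tree (level-order array): [22, 10, 36, 5, None, 26, 43, 1]
Rule: A leaf has 0 children.
Per-node child counts:
  node 22: 2 child(ren)
  node 10: 1 child(ren)
  node 5: 1 child(ren)
  node 1: 0 child(ren)
  node 36: 2 child(ren)
  node 26: 0 child(ren)
  node 43: 0 child(ren)
Matching nodes: [1, 26, 43]
Count of leaf nodes: 3


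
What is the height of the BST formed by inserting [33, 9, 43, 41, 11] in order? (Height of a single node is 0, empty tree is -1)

Insertion order: [33, 9, 43, 41, 11]
Tree (level-order array): [33, 9, 43, None, 11, 41]
Compute height bottom-up (empty subtree = -1):
  height(11) = 1 + max(-1, -1) = 0
  height(9) = 1 + max(-1, 0) = 1
  height(41) = 1 + max(-1, -1) = 0
  height(43) = 1 + max(0, -1) = 1
  height(33) = 1 + max(1, 1) = 2
Height = 2


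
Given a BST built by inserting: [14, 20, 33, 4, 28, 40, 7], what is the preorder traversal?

Tree insertion order: [14, 20, 33, 4, 28, 40, 7]
Tree (level-order array): [14, 4, 20, None, 7, None, 33, None, None, 28, 40]
Preorder traversal: [14, 4, 7, 20, 33, 28, 40]


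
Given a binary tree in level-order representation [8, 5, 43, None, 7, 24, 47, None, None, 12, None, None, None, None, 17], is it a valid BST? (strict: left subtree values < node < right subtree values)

Level-order array: [8, 5, 43, None, 7, 24, 47, None, None, 12, None, None, None, None, 17]
Validate using subtree bounds (lo, hi): at each node, require lo < value < hi,
then recurse left with hi=value and right with lo=value.
Preorder trace (stopping at first violation):
  at node 8 with bounds (-inf, +inf): OK
  at node 5 with bounds (-inf, 8): OK
  at node 7 with bounds (5, 8): OK
  at node 43 with bounds (8, +inf): OK
  at node 24 with bounds (8, 43): OK
  at node 12 with bounds (8, 24): OK
  at node 17 with bounds (12, 24): OK
  at node 47 with bounds (43, +inf): OK
No violation found at any node.
Result: Valid BST


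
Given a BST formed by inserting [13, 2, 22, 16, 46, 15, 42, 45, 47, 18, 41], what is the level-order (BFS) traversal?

Tree insertion order: [13, 2, 22, 16, 46, 15, 42, 45, 47, 18, 41]
Tree (level-order array): [13, 2, 22, None, None, 16, 46, 15, 18, 42, 47, None, None, None, None, 41, 45]
BFS from the root, enqueuing left then right child of each popped node:
  queue [13] -> pop 13, enqueue [2, 22], visited so far: [13]
  queue [2, 22] -> pop 2, enqueue [none], visited so far: [13, 2]
  queue [22] -> pop 22, enqueue [16, 46], visited so far: [13, 2, 22]
  queue [16, 46] -> pop 16, enqueue [15, 18], visited so far: [13, 2, 22, 16]
  queue [46, 15, 18] -> pop 46, enqueue [42, 47], visited so far: [13, 2, 22, 16, 46]
  queue [15, 18, 42, 47] -> pop 15, enqueue [none], visited so far: [13, 2, 22, 16, 46, 15]
  queue [18, 42, 47] -> pop 18, enqueue [none], visited so far: [13, 2, 22, 16, 46, 15, 18]
  queue [42, 47] -> pop 42, enqueue [41, 45], visited so far: [13, 2, 22, 16, 46, 15, 18, 42]
  queue [47, 41, 45] -> pop 47, enqueue [none], visited so far: [13, 2, 22, 16, 46, 15, 18, 42, 47]
  queue [41, 45] -> pop 41, enqueue [none], visited so far: [13, 2, 22, 16, 46, 15, 18, 42, 47, 41]
  queue [45] -> pop 45, enqueue [none], visited so far: [13, 2, 22, 16, 46, 15, 18, 42, 47, 41, 45]
Result: [13, 2, 22, 16, 46, 15, 18, 42, 47, 41, 45]


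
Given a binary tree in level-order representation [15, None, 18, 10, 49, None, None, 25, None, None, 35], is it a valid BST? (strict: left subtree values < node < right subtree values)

Level-order array: [15, None, 18, 10, 49, None, None, 25, None, None, 35]
Validate using subtree bounds (lo, hi): at each node, require lo < value < hi,
then recurse left with hi=value and right with lo=value.
Preorder trace (stopping at first violation):
  at node 15 with bounds (-inf, +inf): OK
  at node 18 with bounds (15, +inf): OK
  at node 10 with bounds (15, 18): VIOLATION
Node 10 violates its bound: not (15 < 10 < 18).
Result: Not a valid BST


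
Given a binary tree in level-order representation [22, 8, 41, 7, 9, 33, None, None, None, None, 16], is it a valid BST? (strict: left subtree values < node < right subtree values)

Level-order array: [22, 8, 41, 7, 9, 33, None, None, None, None, 16]
Validate using subtree bounds (lo, hi): at each node, require lo < value < hi,
then recurse left with hi=value and right with lo=value.
Preorder trace (stopping at first violation):
  at node 22 with bounds (-inf, +inf): OK
  at node 8 with bounds (-inf, 22): OK
  at node 7 with bounds (-inf, 8): OK
  at node 9 with bounds (8, 22): OK
  at node 16 with bounds (9, 22): OK
  at node 41 with bounds (22, +inf): OK
  at node 33 with bounds (22, 41): OK
No violation found at any node.
Result: Valid BST


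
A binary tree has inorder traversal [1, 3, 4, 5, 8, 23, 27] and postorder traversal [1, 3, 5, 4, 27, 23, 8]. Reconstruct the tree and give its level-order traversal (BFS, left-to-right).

Inorder:   [1, 3, 4, 5, 8, 23, 27]
Postorder: [1, 3, 5, 4, 27, 23, 8]
Algorithm: postorder visits root last, so walk postorder right-to-left;
each value is the root of the current inorder slice — split it at that
value, recurse on the right subtree first, then the left.
Recursive splits:
  root=8; inorder splits into left=[1, 3, 4, 5], right=[23, 27]
  root=23; inorder splits into left=[], right=[27]
  root=27; inorder splits into left=[], right=[]
  root=4; inorder splits into left=[1, 3], right=[5]
  root=5; inorder splits into left=[], right=[]
  root=3; inorder splits into left=[1], right=[]
  root=1; inorder splits into left=[], right=[]
Reconstructed level-order: [8, 4, 23, 3, 5, 27, 1]


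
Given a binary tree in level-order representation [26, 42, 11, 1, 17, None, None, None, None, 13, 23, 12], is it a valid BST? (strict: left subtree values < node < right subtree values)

Level-order array: [26, 42, 11, 1, 17, None, None, None, None, 13, 23, 12]
Validate using subtree bounds (lo, hi): at each node, require lo < value < hi,
then recurse left with hi=value and right with lo=value.
Preorder trace (stopping at first violation):
  at node 26 with bounds (-inf, +inf): OK
  at node 42 with bounds (-inf, 26): VIOLATION
Node 42 violates its bound: not (-inf < 42 < 26).
Result: Not a valid BST


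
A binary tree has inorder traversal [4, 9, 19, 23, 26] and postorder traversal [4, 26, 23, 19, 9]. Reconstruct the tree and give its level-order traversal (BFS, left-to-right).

Inorder:   [4, 9, 19, 23, 26]
Postorder: [4, 26, 23, 19, 9]
Algorithm: postorder visits root last, so walk postorder right-to-left;
each value is the root of the current inorder slice — split it at that
value, recurse on the right subtree first, then the left.
Recursive splits:
  root=9; inorder splits into left=[4], right=[19, 23, 26]
  root=19; inorder splits into left=[], right=[23, 26]
  root=23; inorder splits into left=[], right=[26]
  root=26; inorder splits into left=[], right=[]
  root=4; inorder splits into left=[], right=[]
Reconstructed level-order: [9, 4, 19, 23, 26]


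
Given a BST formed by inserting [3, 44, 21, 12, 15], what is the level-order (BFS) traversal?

Tree insertion order: [3, 44, 21, 12, 15]
Tree (level-order array): [3, None, 44, 21, None, 12, None, None, 15]
BFS from the root, enqueuing left then right child of each popped node:
  queue [3] -> pop 3, enqueue [44], visited so far: [3]
  queue [44] -> pop 44, enqueue [21], visited so far: [3, 44]
  queue [21] -> pop 21, enqueue [12], visited so far: [3, 44, 21]
  queue [12] -> pop 12, enqueue [15], visited so far: [3, 44, 21, 12]
  queue [15] -> pop 15, enqueue [none], visited so far: [3, 44, 21, 12, 15]
Result: [3, 44, 21, 12, 15]


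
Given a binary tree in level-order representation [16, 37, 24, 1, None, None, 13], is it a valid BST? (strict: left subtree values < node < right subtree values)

Level-order array: [16, 37, 24, 1, None, None, 13]
Validate using subtree bounds (lo, hi): at each node, require lo < value < hi,
then recurse left with hi=value and right with lo=value.
Preorder trace (stopping at first violation):
  at node 16 with bounds (-inf, +inf): OK
  at node 37 with bounds (-inf, 16): VIOLATION
Node 37 violates its bound: not (-inf < 37 < 16).
Result: Not a valid BST


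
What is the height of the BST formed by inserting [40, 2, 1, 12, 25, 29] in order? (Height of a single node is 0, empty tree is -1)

Insertion order: [40, 2, 1, 12, 25, 29]
Tree (level-order array): [40, 2, None, 1, 12, None, None, None, 25, None, 29]
Compute height bottom-up (empty subtree = -1):
  height(1) = 1 + max(-1, -1) = 0
  height(29) = 1 + max(-1, -1) = 0
  height(25) = 1 + max(-1, 0) = 1
  height(12) = 1 + max(-1, 1) = 2
  height(2) = 1 + max(0, 2) = 3
  height(40) = 1 + max(3, -1) = 4
Height = 4


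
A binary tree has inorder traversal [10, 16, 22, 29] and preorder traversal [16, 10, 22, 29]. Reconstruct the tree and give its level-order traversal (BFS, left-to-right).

Inorder:  [10, 16, 22, 29]
Preorder: [16, 10, 22, 29]
Algorithm: preorder visits root first, so consume preorder in order;
for each root, split the current inorder slice at that value into
left-subtree inorder and right-subtree inorder, then recurse.
Recursive splits:
  root=16; inorder splits into left=[10], right=[22, 29]
  root=10; inorder splits into left=[], right=[]
  root=22; inorder splits into left=[], right=[29]
  root=29; inorder splits into left=[], right=[]
Reconstructed level-order: [16, 10, 22, 29]


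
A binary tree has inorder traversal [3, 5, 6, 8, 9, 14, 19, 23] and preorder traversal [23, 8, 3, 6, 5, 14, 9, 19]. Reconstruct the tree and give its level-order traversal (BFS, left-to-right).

Inorder:  [3, 5, 6, 8, 9, 14, 19, 23]
Preorder: [23, 8, 3, 6, 5, 14, 9, 19]
Algorithm: preorder visits root first, so consume preorder in order;
for each root, split the current inorder slice at that value into
left-subtree inorder and right-subtree inorder, then recurse.
Recursive splits:
  root=23; inorder splits into left=[3, 5, 6, 8, 9, 14, 19], right=[]
  root=8; inorder splits into left=[3, 5, 6], right=[9, 14, 19]
  root=3; inorder splits into left=[], right=[5, 6]
  root=6; inorder splits into left=[5], right=[]
  root=5; inorder splits into left=[], right=[]
  root=14; inorder splits into left=[9], right=[19]
  root=9; inorder splits into left=[], right=[]
  root=19; inorder splits into left=[], right=[]
Reconstructed level-order: [23, 8, 3, 14, 6, 9, 19, 5]


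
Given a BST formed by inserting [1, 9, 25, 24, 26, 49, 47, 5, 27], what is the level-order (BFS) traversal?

Tree insertion order: [1, 9, 25, 24, 26, 49, 47, 5, 27]
Tree (level-order array): [1, None, 9, 5, 25, None, None, 24, 26, None, None, None, 49, 47, None, 27]
BFS from the root, enqueuing left then right child of each popped node:
  queue [1] -> pop 1, enqueue [9], visited so far: [1]
  queue [9] -> pop 9, enqueue [5, 25], visited so far: [1, 9]
  queue [5, 25] -> pop 5, enqueue [none], visited so far: [1, 9, 5]
  queue [25] -> pop 25, enqueue [24, 26], visited so far: [1, 9, 5, 25]
  queue [24, 26] -> pop 24, enqueue [none], visited so far: [1, 9, 5, 25, 24]
  queue [26] -> pop 26, enqueue [49], visited so far: [1, 9, 5, 25, 24, 26]
  queue [49] -> pop 49, enqueue [47], visited so far: [1, 9, 5, 25, 24, 26, 49]
  queue [47] -> pop 47, enqueue [27], visited so far: [1, 9, 5, 25, 24, 26, 49, 47]
  queue [27] -> pop 27, enqueue [none], visited so far: [1, 9, 5, 25, 24, 26, 49, 47, 27]
Result: [1, 9, 5, 25, 24, 26, 49, 47, 27]


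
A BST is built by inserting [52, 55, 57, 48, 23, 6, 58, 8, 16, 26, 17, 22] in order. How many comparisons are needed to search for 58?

Search path for 58: 52 -> 55 -> 57 -> 58
Found: True
Comparisons: 4


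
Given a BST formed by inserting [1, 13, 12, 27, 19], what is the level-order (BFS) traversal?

Tree insertion order: [1, 13, 12, 27, 19]
Tree (level-order array): [1, None, 13, 12, 27, None, None, 19]
BFS from the root, enqueuing left then right child of each popped node:
  queue [1] -> pop 1, enqueue [13], visited so far: [1]
  queue [13] -> pop 13, enqueue [12, 27], visited so far: [1, 13]
  queue [12, 27] -> pop 12, enqueue [none], visited so far: [1, 13, 12]
  queue [27] -> pop 27, enqueue [19], visited so far: [1, 13, 12, 27]
  queue [19] -> pop 19, enqueue [none], visited so far: [1, 13, 12, 27, 19]
Result: [1, 13, 12, 27, 19]


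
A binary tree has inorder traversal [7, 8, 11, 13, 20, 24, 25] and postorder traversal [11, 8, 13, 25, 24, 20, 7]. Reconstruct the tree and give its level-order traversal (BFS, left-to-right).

Inorder:   [7, 8, 11, 13, 20, 24, 25]
Postorder: [11, 8, 13, 25, 24, 20, 7]
Algorithm: postorder visits root last, so walk postorder right-to-left;
each value is the root of the current inorder slice — split it at that
value, recurse on the right subtree first, then the left.
Recursive splits:
  root=7; inorder splits into left=[], right=[8, 11, 13, 20, 24, 25]
  root=20; inorder splits into left=[8, 11, 13], right=[24, 25]
  root=24; inorder splits into left=[], right=[25]
  root=25; inorder splits into left=[], right=[]
  root=13; inorder splits into left=[8, 11], right=[]
  root=8; inorder splits into left=[], right=[11]
  root=11; inorder splits into left=[], right=[]
Reconstructed level-order: [7, 20, 13, 24, 8, 25, 11]


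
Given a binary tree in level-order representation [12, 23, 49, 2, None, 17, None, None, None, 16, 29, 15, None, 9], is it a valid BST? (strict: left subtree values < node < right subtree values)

Level-order array: [12, 23, 49, 2, None, 17, None, None, None, 16, 29, 15, None, 9]
Validate using subtree bounds (lo, hi): at each node, require lo < value < hi,
then recurse left with hi=value and right with lo=value.
Preorder trace (stopping at first violation):
  at node 12 with bounds (-inf, +inf): OK
  at node 23 with bounds (-inf, 12): VIOLATION
Node 23 violates its bound: not (-inf < 23 < 12).
Result: Not a valid BST


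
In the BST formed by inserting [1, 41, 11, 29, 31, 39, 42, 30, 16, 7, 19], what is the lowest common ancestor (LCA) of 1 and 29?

Tree insertion order: [1, 41, 11, 29, 31, 39, 42, 30, 16, 7, 19]
Tree (level-order array): [1, None, 41, 11, 42, 7, 29, None, None, None, None, 16, 31, None, 19, 30, 39]
In a BST, the LCA of p=1, q=29 is the first node v on the
root-to-leaf path with p <= v <= q (go left if both < v, right if both > v).
Walk from root:
  at 1: 1 <= 1 <= 29, this is the LCA
LCA = 1


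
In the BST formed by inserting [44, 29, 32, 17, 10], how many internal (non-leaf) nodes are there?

Tree built from: [44, 29, 32, 17, 10]
Tree (level-order array): [44, 29, None, 17, 32, 10]
Rule: An internal node has at least one child.
Per-node child counts:
  node 44: 1 child(ren)
  node 29: 2 child(ren)
  node 17: 1 child(ren)
  node 10: 0 child(ren)
  node 32: 0 child(ren)
Matching nodes: [44, 29, 17]
Count of internal (non-leaf) nodes: 3


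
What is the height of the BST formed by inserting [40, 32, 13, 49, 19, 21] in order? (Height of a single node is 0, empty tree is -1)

Insertion order: [40, 32, 13, 49, 19, 21]
Tree (level-order array): [40, 32, 49, 13, None, None, None, None, 19, None, 21]
Compute height bottom-up (empty subtree = -1):
  height(21) = 1 + max(-1, -1) = 0
  height(19) = 1 + max(-1, 0) = 1
  height(13) = 1 + max(-1, 1) = 2
  height(32) = 1 + max(2, -1) = 3
  height(49) = 1 + max(-1, -1) = 0
  height(40) = 1 + max(3, 0) = 4
Height = 4


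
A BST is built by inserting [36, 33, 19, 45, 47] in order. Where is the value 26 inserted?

Starting tree (level order): [36, 33, 45, 19, None, None, 47]
Insertion path: 36 -> 33 -> 19
Result: insert 26 as right child of 19
Final tree (level order): [36, 33, 45, 19, None, None, 47, None, 26]


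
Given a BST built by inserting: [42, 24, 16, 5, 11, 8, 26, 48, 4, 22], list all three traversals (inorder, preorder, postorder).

Tree insertion order: [42, 24, 16, 5, 11, 8, 26, 48, 4, 22]
Tree (level-order array): [42, 24, 48, 16, 26, None, None, 5, 22, None, None, 4, 11, None, None, None, None, 8]
Inorder (L, root, R): [4, 5, 8, 11, 16, 22, 24, 26, 42, 48]
Preorder (root, L, R): [42, 24, 16, 5, 4, 11, 8, 22, 26, 48]
Postorder (L, R, root): [4, 8, 11, 5, 22, 16, 26, 24, 48, 42]


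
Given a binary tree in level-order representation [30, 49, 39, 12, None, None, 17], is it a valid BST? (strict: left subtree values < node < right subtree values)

Level-order array: [30, 49, 39, 12, None, None, 17]
Validate using subtree bounds (lo, hi): at each node, require lo < value < hi,
then recurse left with hi=value and right with lo=value.
Preorder trace (stopping at first violation):
  at node 30 with bounds (-inf, +inf): OK
  at node 49 with bounds (-inf, 30): VIOLATION
Node 49 violates its bound: not (-inf < 49 < 30).
Result: Not a valid BST


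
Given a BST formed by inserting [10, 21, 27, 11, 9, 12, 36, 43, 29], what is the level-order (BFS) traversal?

Tree insertion order: [10, 21, 27, 11, 9, 12, 36, 43, 29]
Tree (level-order array): [10, 9, 21, None, None, 11, 27, None, 12, None, 36, None, None, 29, 43]
BFS from the root, enqueuing left then right child of each popped node:
  queue [10] -> pop 10, enqueue [9, 21], visited so far: [10]
  queue [9, 21] -> pop 9, enqueue [none], visited so far: [10, 9]
  queue [21] -> pop 21, enqueue [11, 27], visited so far: [10, 9, 21]
  queue [11, 27] -> pop 11, enqueue [12], visited so far: [10, 9, 21, 11]
  queue [27, 12] -> pop 27, enqueue [36], visited so far: [10, 9, 21, 11, 27]
  queue [12, 36] -> pop 12, enqueue [none], visited so far: [10, 9, 21, 11, 27, 12]
  queue [36] -> pop 36, enqueue [29, 43], visited so far: [10, 9, 21, 11, 27, 12, 36]
  queue [29, 43] -> pop 29, enqueue [none], visited so far: [10, 9, 21, 11, 27, 12, 36, 29]
  queue [43] -> pop 43, enqueue [none], visited so far: [10, 9, 21, 11, 27, 12, 36, 29, 43]
Result: [10, 9, 21, 11, 27, 12, 36, 29, 43]


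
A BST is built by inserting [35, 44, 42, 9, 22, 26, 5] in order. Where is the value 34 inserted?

Starting tree (level order): [35, 9, 44, 5, 22, 42, None, None, None, None, 26]
Insertion path: 35 -> 9 -> 22 -> 26
Result: insert 34 as right child of 26
Final tree (level order): [35, 9, 44, 5, 22, 42, None, None, None, None, 26, None, None, None, 34]


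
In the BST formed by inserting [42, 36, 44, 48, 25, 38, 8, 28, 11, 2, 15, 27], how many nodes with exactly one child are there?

Tree built from: [42, 36, 44, 48, 25, 38, 8, 28, 11, 2, 15, 27]
Tree (level-order array): [42, 36, 44, 25, 38, None, 48, 8, 28, None, None, None, None, 2, 11, 27, None, None, None, None, 15]
Rule: These are nodes with exactly 1 non-null child.
Per-node child counts:
  node 42: 2 child(ren)
  node 36: 2 child(ren)
  node 25: 2 child(ren)
  node 8: 2 child(ren)
  node 2: 0 child(ren)
  node 11: 1 child(ren)
  node 15: 0 child(ren)
  node 28: 1 child(ren)
  node 27: 0 child(ren)
  node 38: 0 child(ren)
  node 44: 1 child(ren)
  node 48: 0 child(ren)
Matching nodes: [11, 28, 44]
Count of nodes with exactly one child: 3


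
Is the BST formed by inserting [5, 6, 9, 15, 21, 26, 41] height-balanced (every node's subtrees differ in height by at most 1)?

Tree (level-order array): [5, None, 6, None, 9, None, 15, None, 21, None, 26, None, 41]
Definition: a tree is height-balanced if, at every node, |h(left) - h(right)| <= 1 (empty subtree has height -1).
Bottom-up per-node check:
  node 41: h_left=-1, h_right=-1, diff=0 [OK], height=0
  node 26: h_left=-1, h_right=0, diff=1 [OK], height=1
  node 21: h_left=-1, h_right=1, diff=2 [FAIL (|-1-1|=2 > 1)], height=2
  node 15: h_left=-1, h_right=2, diff=3 [FAIL (|-1-2|=3 > 1)], height=3
  node 9: h_left=-1, h_right=3, diff=4 [FAIL (|-1-3|=4 > 1)], height=4
  node 6: h_left=-1, h_right=4, diff=5 [FAIL (|-1-4|=5 > 1)], height=5
  node 5: h_left=-1, h_right=5, diff=6 [FAIL (|-1-5|=6 > 1)], height=6
Node 21 violates the condition: |-1 - 1| = 2 > 1.
Result: Not balanced


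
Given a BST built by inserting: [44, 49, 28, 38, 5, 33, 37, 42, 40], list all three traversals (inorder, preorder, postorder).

Tree insertion order: [44, 49, 28, 38, 5, 33, 37, 42, 40]
Tree (level-order array): [44, 28, 49, 5, 38, None, None, None, None, 33, 42, None, 37, 40]
Inorder (L, root, R): [5, 28, 33, 37, 38, 40, 42, 44, 49]
Preorder (root, L, R): [44, 28, 5, 38, 33, 37, 42, 40, 49]
Postorder (L, R, root): [5, 37, 33, 40, 42, 38, 28, 49, 44]


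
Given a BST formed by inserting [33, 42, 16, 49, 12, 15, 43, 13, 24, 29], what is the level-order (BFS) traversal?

Tree insertion order: [33, 42, 16, 49, 12, 15, 43, 13, 24, 29]
Tree (level-order array): [33, 16, 42, 12, 24, None, 49, None, 15, None, 29, 43, None, 13]
BFS from the root, enqueuing left then right child of each popped node:
  queue [33] -> pop 33, enqueue [16, 42], visited so far: [33]
  queue [16, 42] -> pop 16, enqueue [12, 24], visited so far: [33, 16]
  queue [42, 12, 24] -> pop 42, enqueue [49], visited so far: [33, 16, 42]
  queue [12, 24, 49] -> pop 12, enqueue [15], visited so far: [33, 16, 42, 12]
  queue [24, 49, 15] -> pop 24, enqueue [29], visited so far: [33, 16, 42, 12, 24]
  queue [49, 15, 29] -> pop 49, enqueue [43], visited so far: [33, 16, 42, 12, 24, 49]
  queue [15, 29, 43] -> pop 15, enqueue [13], visited so far: [33, 16, 42, 12, 24, 49, 15]
  queue [29, 43, 13] -> pop 29, enqueue [none], visited so far: [33, 16, 42, 12, 24, 49, 15, 29]
  queue [43, 13] -> pop 43, enqueue [none], visited so far: [33, 16, 42, 12, 24, 49, 15, 29, 43]
  queue [13] -> pop 13, enqueue [none], visited so far: [33, 16, 42, 12, 24, 49, 15, 29, 43, 13]
Result: [33, 16, 42, 12, 24, 49, 15, 29, 43, 13]


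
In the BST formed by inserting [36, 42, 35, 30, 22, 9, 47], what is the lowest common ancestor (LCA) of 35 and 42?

Tree insertion order: [36, 42, 35, 30, 22, 9, 47]
Tree (level-order array): [36, 35, 42, 30, None, None, 47, 22, None, None, None, 9]
In a BST, the LCA of p=35, q=42 is the first node v on the
root-to-leaf path with p <= v <= q (go left if both < v, right if both > v).
Walk from root:
  at 36: 35 <= 36 <= 42, this is the LCA
LCA = 36


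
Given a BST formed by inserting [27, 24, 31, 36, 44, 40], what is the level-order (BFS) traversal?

Tree insertion order: [27, 24, 31, 36, 44, 40]
Tree (level-order array): [27, 24, 31, None, None, None, 36, None, 44, 40]
BFS from the root, enqueuing left then right child of each popped node:
  queue [27] -> pop 27, enqueue [24, 31], visited so far: [27]
  queue [24, 31] -> pop 24, enqueue [none], visited so far: [27, 24]
  queue [31] -> pop 31, enqueue [36], visited so far: [27, 24, 31]
  queue [36] -> pop 36, enqueue [44], visited so far: [27, 24, 31, 36]
  queue [44] -> pop 44, enqueue [40], visited so far: [27, 24, 31, 36, 44]
  queue [40] -> pop 40, enqueue [none], visited so far: [27, 24, 31, 36, 44, 40]
Result: [27, 24, 31, 36, 44, 40]


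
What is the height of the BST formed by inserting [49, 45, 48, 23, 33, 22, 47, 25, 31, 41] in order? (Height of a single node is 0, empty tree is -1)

Insertion order: [49, 45, 48, 23, 33, 22, 47, 25, 31, 41]
Tree (level-order array): [49, 45, None, 23, 48, 22, 33, 47, None, None, None, 25, 41, None, None, None, 31]
Compute height bottom-up (empty subtree = -1):
  height(22) = 1 + max(-1, -1) = 0
  height(31) = 1 + max(-1, -1) = 0
  height(25) = 1 + max(-1, 0) = 1
  height(41) = 1 + max(-1, -1) = 0
  height(33) = 1 + max(1, 0) = 2
  height(23) = 1 + max(0, 2) = 3
  height(47) = 1 + max(-1, -1) = 0
  height(48) = 1 + max(0, -1) = 1
  height(45) = 1 + max(3, 1) = 4
  height(49) = 1 + max(4, -1) = 5
Height = 5


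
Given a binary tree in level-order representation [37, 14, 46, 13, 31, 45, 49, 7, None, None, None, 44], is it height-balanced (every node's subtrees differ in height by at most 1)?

Tree (level-order array): [37, 14, 46, 13, 31, 45, 49, 7, None, None, None, 44]
Definition: a tree is height-balanced if, at every node, |h(left) - h(right)| <= 1 (empty subtree has height -1).
Bottom-up per-node check:
  node 7: h_left=-1, h_right=-1, diff=0 [OK], height=0
  node 13: h_left=0, h_right=-1, diff=1 [OK], height=1
  node 31: h_left=-1, h_right=-1, diff=0 [OK], height=0
  node 14: h_left=1, h_right=0, diff=1 [OK], height=2
  node 44: h_left=-1, h_right=-1, diff=0 [OK], height=0
  node 45: h_left=0, h_right=-1, diff=1 [OK], height=1
  node 49: h_left=-1, h_right=-1, diff=0 [OK], height=0
  node 46: h_left=1, h_right=0, diff=1 [OK], height=2
  node 37: h_left=2, h_right=2, diff=0 [OK], height=3
All nodes satisfy the balance condition.
Result: Balanced


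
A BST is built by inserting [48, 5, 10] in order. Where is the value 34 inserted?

Starting tree (level order): [48, 5, None, None, 10]
Insertion path: 48 -> 5 -> 10
Result: insert 34 as right child of 10
Final tree (level order): [48, 5, None, None, 10, None, 34]


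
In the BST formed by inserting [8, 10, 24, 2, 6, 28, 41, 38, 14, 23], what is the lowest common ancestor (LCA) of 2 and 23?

Tree insertion order: [8, 10, 24, 2, 6, 28, 41, 38, 14, 23]
Tree (level-order array): [8, 2, 10, None, 6, None, 24, None, None, 14, 28, None, 23, None, 41, None, None, 38]
In a BST, the LCA of p=2, q=23 is the first node v on the
root-to-leaf path with p <= v <= q (go left if both < v, right if both > v).
Walk from root:
  at 8: 2 <= 8 <= 23, this is the LCA
LCA = 8


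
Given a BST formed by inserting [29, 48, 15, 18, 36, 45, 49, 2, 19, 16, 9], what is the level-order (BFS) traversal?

Tree insertion order: [29, 48, 15, 18, 36, 45, 49, 2, 19, 16, 9]
Tree (level-order array): [29, 15, 48, 2, 18, 36, 49, None, 9, 16, 19, None, 45]
BFS from the root, enqueuing left then right child of each popped node:
  queue [29] -> pop 29, enqueue [15, 48], visited so far: [29]
  queue [15, 48] -> pop 15, enqueue [2, 18], visited so far: [29, 15]
  queue [48, 2, 18] -> pop 48, enqueue [36, 49], visited so far: [29, 15, 48]
  queue [2, 18, 36, 49] -> pop 2, enqueue [9], visited so far: [29, 15, 48, 2]
  queue [18, 36, 49, 9] -> pop 18, enqueue [16, 19], visited so far: [29, 15, 48, 2, 18]
  queue [36, 49, 9, 16, 19] -> pop 36, enqueue [45], visited so far: [29, 15, 48, 2, 18, 36]
  queue [49, 9, 16, 19, 45] -> pop 49, enqueue [none], visited so far: [29, 15, 48, 2, 18, 36, 49]
  queue [9, 16, 19, 45] -> pop 9, enqueue [none], visited so far: [29, 15, 48, 2, 18, 36, 49, 9]
  queue [16, 19, 45] -> pop 16, enqueue [none], visited so far: [29, 15, 48, 2, 18, 36, 49, 9, 16]
  queue [19, 45] -> pop 19, enqueue [none], visited so far: [29, 15, 48, 2, 18, 36, 49, 9, 16, 19]
  queue [45] -> pop 45, enqueue [none], visited so far: [29, 15, 48, 2, 18, 36, 49, 9, 16, 19, 45]
Result: [29, 15, 48, 2, 18, 36, 49, 9, 16, 19, 45]


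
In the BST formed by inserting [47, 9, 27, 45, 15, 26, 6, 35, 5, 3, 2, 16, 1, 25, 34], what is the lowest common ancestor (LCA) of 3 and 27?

Tree insertion order: [47, 9, 27, 45, 15, 26, 6, 35, 5, 3, 2, 16, 1, 25, 34]
Tree (level-order array): [47, 9, None, 6, 27, 5, None, 15, 45, 3, None, None, 26, 35, None, 2, None, 16, None, 34, None, 1, None, None, 25]
In a BST, the LCA of p=3, q=27 is the first node v on the
root-to-leaf path with p <= v <= q (go left if both < v, right if both > v).
Walk from root:
  at 47: both 3 and 27 < 47, go left
  at 9: 3 <= 9 <= 27, this is the LCA
LCA = 9


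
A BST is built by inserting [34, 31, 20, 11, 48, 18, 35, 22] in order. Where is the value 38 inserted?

Starting tree (level order): [34, 31, 48, 20, None, 35, None, 11, 22, None, None, None, 18]
Insertion path: 34 -> 48 -> 35
Result: insert 38 as right child of 35
Final tree (level order): [34, 31, 48, 20, None, 35, None, 11, 22, None, 38, None, 18]


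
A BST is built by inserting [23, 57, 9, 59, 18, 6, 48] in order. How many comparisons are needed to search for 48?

Search path for 48: 23 -> 57 -> 48
Found: True
Comparisons: 3


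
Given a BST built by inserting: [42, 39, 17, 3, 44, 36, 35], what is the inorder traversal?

Tree insertion order: [42, 39, 17, 3, 44, 36, 35]
Tree (level-order array): [42, 39, 44, 17, None, None, None, 3, 36, None, None, 35]
Inorder traversal: [3, 17, 35, 36, 39, 42, 44]


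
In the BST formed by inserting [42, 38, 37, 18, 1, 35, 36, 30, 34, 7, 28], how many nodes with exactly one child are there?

Tree built from: [42, 38, 37, 18, 1, 35, 36, 30, 34, 7, 28]
Tree (level-order array): [42, 38, None, 37, None, 18, None, 1, 35, None, 7, 30, 36, None, None, 28, 34]
Rule: These are nodes with exactly 1 non-null child.
Per-node child counts:
  node 42: 1 child(ren)
  node 38: 1 child(ren)
  node 37: 1 child(ren)
  node 18: 2 child(ren)
  node 1: 1 child(ren)
  node 7: 0 child(ren)
  node 35: 2 child(ren)
  node 30: 2 child(ren)
  node 28: 0 child(ren)
  node 34: 0 child(ren)
  node 36: 0 child(ren)
Matching nodes: [42, 38, 37, 1]
Count of nodes with exactly one child: 4


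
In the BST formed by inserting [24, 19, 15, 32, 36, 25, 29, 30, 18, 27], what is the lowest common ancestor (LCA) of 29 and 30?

Tree insertion order: [24, 19, 15, 32, 36, 25, 29, 30, 18, 27]
Tree (level-order array): [24, 19, 32, 15, None, 25, 36, None, 18, None, 29, None, None, None, None, 27, 30]
In a BST, the LCA of p=29, q=30 is the first node v on the
root-to-leaf path with p <= v <= q (go left if both < v, right if both > v).
Walk from root:
  at 24: both 29 and 30 > 24, go right
  at 32: both 29 and 30 < 32, go left
  at 25: both 29 and 30 > 25, go right
  at 29: 29 <= 29 <= 30, this is the LCA
LCA = 29


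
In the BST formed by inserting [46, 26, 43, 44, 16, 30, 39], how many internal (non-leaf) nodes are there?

Tree built from: [46, 26, 43, 44, 16, 30, 39]
Tree (level-order array): [46, 26, None, 16, 43, None, None, 30, 44, None, 39]
Rule: An internal node has at least one child.
Per-node child counts:
  node 46: 1 child(ren)
  node 26: 2 child(ren)
  node 16: 0 child(ren)
  node 43: 2 child(ren)
  node 30: 1 child(ren)
  node 39: 0 child(ren)
  node 44: 0 child(ren)
Matching nodes: [46, 26, 43, 30]
Count of internal (non-leaf) nodes: 4


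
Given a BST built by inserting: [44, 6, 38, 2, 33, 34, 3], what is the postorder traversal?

Tree insertion order: [44, 6, 38, 2, 33, 34, 3]
Tree (level-order array): [44, 6, None, 2, 38, None, 3, 33, None, None, None, None, 34]
Postorder traversal: [3, 2, 34, 33, 38, 6, 44]


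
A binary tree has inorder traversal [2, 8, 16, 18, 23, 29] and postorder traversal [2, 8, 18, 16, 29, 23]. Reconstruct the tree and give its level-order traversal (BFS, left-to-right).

Inorder:   [2, 8, 16, 18, 23, 29]
Postorder: [2, 8, 18, 16, 29, 23]
Algorithm: postorder visits root last, so walk postorder right-to-left;
each value is the root of the current inorder slice — split it at that
value, recurse on the right subtree first, then the left.
Recursive splits:
  root=23; inorder splits into left=[2, 8, 16, 18], right=[29]
  root=29; inorder splits into left=[], right=[]
  root=16; inorder splits into left=[2, 8], right=[18]
  root=18; inorder splits into left=[], right=[]
  root=8; inorder splits into left=[2], right=[]
  root=2; inorder splits into left=[], right=[]
Reconstructed level-order: [23, 16, 29, 8, 18, 2]


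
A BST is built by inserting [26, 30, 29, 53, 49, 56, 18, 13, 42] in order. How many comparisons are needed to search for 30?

Search path for 30: 26 -> 30
Found: True
Comparisons: 2


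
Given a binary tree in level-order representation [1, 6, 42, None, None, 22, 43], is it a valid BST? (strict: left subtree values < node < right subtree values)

Level-order array: [1, 6, 42, None, None, 22, 43]
Validate using subtree bounds (lo, hi): at each node, require lo < value < hi,
then recurse left with hi=value and right with lo=value.
Preorder trace (stopping at first violation):
  at node 1 with bounds (-inf, +inf): OK
  at node 6 with bounds (-inf, 1): VIOLATION
Node 6 violates its bound: not (-inf < 6 < 1).
Result: Not a valid BST


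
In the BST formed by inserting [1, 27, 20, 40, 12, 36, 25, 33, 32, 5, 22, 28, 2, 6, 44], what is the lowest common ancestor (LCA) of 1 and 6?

Tree insertion order: [1, 27, 20, 40, 12, 36, 25, 33, 32, 5, 22, 28, 2, 6, 44]
Tree (level-order array): [1, None, 27, 20, 40, 12, 25, 36, 44, 5, None, 22, None, 33, None, None, None, 2, 6, None, None, 32, None, None, None, None, None, 28]
In a BST, the LCA of p=1, q=6 is the first node v on the
root-to-leaf path with p <= v <= q (go left if both < v, right if both > v).
Walk from root:
  at 1: 1 <= 1 <= 6, this is the LCA
LCA = 1


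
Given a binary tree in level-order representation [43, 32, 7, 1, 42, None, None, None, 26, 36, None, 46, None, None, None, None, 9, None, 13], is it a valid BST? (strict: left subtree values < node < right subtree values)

Level-order array: [43, 32, 7, 1, 42, None, None, None, 26, 36, None, 46, None, None, None, None, 9, None, 13]
Validate using subtree bounds (lo, hi): at each node, require lo < value < hi,
then recurse left with hi=value and right with lo=value.
Preorder trace (stopping at first violation):
  at node 43 with bounds (-inf, +inf): OK
  at node 32 with bounds (-inf, 43): OK
  at node 1 with bounds (-inf, 32): OK
  at node 26 with bounds (1, 32): OK
  at node 46 with bounds (1, 26): VIOLATION
Node 46 violates its bound: not (1 < 46 < 26).
Result: Not a valid BST
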